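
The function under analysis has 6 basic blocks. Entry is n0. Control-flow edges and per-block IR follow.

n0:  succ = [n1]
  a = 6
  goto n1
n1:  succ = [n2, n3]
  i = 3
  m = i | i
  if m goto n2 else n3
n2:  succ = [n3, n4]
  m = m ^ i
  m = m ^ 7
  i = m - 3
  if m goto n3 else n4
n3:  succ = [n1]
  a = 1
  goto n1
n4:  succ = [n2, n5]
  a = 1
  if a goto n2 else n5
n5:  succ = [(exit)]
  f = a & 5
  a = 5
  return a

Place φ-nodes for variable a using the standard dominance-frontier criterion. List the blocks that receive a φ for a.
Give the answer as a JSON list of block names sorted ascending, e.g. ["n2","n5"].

Answer: ["n1", "n2", "n3"]

Working:
idom tree: n1←n0 n2←n1 n3←n1 n4←n2 n5←n4
Dom∩ at merges:
  n1: preds {n0,n3}: {n0} ∩ {n0,n1,n3} = {n0}; idom=n0
  n2: preds {n1,n4}: {n0,n1} ∩ {n0,n1,n2,n4} = {n0,n1}; idom=n1
  n3: preds {n1,n2}: {n0,n1} ∩ {n0,n1,n2} = {n0,n1}; idom=n1

DF derivation:
  join n1 pred n0: · stop@n0
  join n1 pred n3: n3→n1 stop@n0
  join n2 pred n1: · stop@n1
  join n2 pred n4: n4→n2 stop@n1
  join n3 pred n1: · stop@n1
  join n3 pred n2: n2 stop@n1
  DF(n0)=∅
  DF(n1)={n1}
  DF(n2)={n2,n3}
  DF(n3)={n1}
  DF(n4)={n2}
  DF(n5)=∅

φ for a: defs {n0,n3,n4,n5}
  DF⁺ = {n1,n2,n3}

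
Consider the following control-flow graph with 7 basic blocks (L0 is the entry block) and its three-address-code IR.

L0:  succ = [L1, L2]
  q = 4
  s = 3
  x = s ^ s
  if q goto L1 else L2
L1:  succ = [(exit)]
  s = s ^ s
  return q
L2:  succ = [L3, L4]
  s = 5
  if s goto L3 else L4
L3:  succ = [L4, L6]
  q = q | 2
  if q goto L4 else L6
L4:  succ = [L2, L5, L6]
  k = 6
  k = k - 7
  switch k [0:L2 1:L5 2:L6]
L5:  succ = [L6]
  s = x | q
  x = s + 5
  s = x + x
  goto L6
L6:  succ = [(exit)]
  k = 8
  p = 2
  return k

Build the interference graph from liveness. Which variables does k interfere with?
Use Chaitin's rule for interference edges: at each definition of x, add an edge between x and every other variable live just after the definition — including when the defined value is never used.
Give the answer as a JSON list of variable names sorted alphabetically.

Answer: ["p", "q", "x"]

Derivation:
def/use:
  L0: {q,s,x} / ∅
  L1: {s} / {q,s}
  L2: {s} / ∅
  L3: {q} / {q}
  L4: {k} / ∅
  L5: {s,x} / {q,x}
  L6: {k,p} / ∅

Liveness:
  L0: in=∅ out={q,s,x}
  L1: in={q,s} out=∅
  L2: in={q,x} out={q,x}
  L3: in={q,x} out={q,x}
  L4: in={q,x} out={q,x}
  L5: in={q,x} out=∅
  L6: in=∅ out=∅

Interfere edges:
  k: {p,q,x}
  p: {k}
  q: {k,s,x}
  s: {q,x}
  x: {k,q,s}

N(k) = ["p", "q", "x"]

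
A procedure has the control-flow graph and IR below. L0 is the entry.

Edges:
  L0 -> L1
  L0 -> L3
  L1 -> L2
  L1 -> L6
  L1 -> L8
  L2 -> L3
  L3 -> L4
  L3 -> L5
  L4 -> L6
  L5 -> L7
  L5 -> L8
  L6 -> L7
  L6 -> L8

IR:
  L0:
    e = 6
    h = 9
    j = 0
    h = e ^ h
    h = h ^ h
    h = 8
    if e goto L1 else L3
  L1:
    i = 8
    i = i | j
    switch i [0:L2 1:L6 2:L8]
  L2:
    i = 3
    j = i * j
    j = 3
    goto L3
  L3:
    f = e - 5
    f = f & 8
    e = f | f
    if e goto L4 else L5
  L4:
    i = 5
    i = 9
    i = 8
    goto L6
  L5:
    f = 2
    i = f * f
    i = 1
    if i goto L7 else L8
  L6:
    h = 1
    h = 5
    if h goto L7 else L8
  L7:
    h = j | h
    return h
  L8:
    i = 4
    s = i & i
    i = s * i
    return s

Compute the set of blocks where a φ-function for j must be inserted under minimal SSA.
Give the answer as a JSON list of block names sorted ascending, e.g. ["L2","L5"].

idom tree: L1←L0 L2←L1 L3←L0 L4←L3 L5←L3 L6←L0 L7←L0 L8←L0
Dom at joins:
  L3: preds {L0,L2}: {L0} ∩ {L0,L1,L2} = {L0}; idom=L0
  L6: preds {L1,L4}: {L0,L1} ∩ {L0,L3,L4} = {L0}; idom=L0
  L7: preds {L5,L6}: {L0,L3,L5} ∩ {L0,L6} = {L0}; idom=L0
  L8: preds {L1,L5,L6}: {L0,L1} ∩ {L0,L3,L5} ∩ {L0,L6} = {L0}; idom=L0

DF derivation:
  join L3 pred L0: · stop@L0
  join L3 pred L2: L2→L1 stop@L0
  join L6 pred L1: L1 stop@L0
  join L6 pred L4: L4→L3 stop@L0
  join L7 pred L5: L5→L3 stop@L0
  join L7 pred L6: L6 stop@L0
  join L8 pred L1: L1 stop@L0
  join L8 pred L5: L5→L3 stop@L0
  join L8 pred L6: L6 stop@L0
  DF(L0)=∅
  DF(L1)={L3,L6,L8}
  DF(L2)={L3}
  DF(L3)={L6,L7,L8}
  DF(L4)={L6}
  DF(L5)={L7,L8}
  DF(L6)={L7,L8}
  DF(L7)=∅
  DF(L8)=∅

φ for j: defs {L0,L2}
  DF⁺ = {L3,L6,L7,L8}

Answer: ["L3", "L6", "L7", "L8"]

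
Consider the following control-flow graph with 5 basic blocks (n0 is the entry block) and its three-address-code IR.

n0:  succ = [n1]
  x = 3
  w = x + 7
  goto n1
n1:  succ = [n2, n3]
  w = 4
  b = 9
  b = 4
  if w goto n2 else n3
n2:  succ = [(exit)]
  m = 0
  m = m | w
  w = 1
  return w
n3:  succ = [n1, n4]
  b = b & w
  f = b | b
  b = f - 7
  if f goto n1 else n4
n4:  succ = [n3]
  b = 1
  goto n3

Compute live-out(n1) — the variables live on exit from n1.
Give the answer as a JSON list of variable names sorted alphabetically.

Answer: ["b", "w"]

Derivation:
Per-block:
  n0 def {w,x} use ∅
  n1 def {b,w} use ∅
  n2 def {m,w} use {w}
  n3 def {b,f} use {b,w}
  n4 def {b} use ∅

Backward fixpoint:
  live n0: ∅→∅
  live n1: ∅→{b,w}
  live n2: {w}→∅
  live n3: {b,w}→{w}
  live n4: {w}→{b,w}

live-out(n1) = ["b", "w"]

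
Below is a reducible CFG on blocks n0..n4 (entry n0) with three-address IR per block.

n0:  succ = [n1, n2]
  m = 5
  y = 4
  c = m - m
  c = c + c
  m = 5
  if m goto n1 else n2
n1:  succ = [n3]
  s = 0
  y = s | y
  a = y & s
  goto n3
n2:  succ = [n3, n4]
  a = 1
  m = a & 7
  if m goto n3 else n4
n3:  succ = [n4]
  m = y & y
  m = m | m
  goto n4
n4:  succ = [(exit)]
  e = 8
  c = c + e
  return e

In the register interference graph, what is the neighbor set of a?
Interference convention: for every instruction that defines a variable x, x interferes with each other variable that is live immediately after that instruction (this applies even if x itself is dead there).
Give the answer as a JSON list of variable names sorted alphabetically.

Answer: ["c", "y"]

Derivation:
def/use:
  n0 def {c,m,y} use ∅
  n1 def {a,s,y} use {y}
  n2 def {a,m} use ∅
  n3 def {m} use {y}
  n4 def {c,e} use {c}

Live sets:
  n0: in=∅ out={c,y}
  n1: in={c,y} out={c,y}
  n2: in={c,y} out={c,y}
  n3: in={c,y} out={c}
  n4: in={c} out=∅

Interfere edges:
  a: {c,y}
  c: {a,e,m,s,y}
  e: {c}
  m: {c,y}
  s: {c,y}
  y: {a,c,m,s}

N(a) = ["c", "y"]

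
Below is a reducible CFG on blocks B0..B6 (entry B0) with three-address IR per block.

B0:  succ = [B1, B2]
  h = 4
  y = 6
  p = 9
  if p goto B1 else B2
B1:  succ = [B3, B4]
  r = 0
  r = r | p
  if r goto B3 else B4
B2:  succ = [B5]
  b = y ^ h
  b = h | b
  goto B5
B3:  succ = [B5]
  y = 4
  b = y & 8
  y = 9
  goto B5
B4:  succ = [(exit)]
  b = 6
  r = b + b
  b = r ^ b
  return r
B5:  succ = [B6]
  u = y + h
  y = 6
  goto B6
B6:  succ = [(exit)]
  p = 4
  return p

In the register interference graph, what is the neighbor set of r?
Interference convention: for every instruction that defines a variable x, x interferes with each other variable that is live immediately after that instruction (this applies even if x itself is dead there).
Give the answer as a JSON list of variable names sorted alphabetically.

Block summaries:
  B0: {h,p,y} / ∅
  B1: {r} / {p}
  B2: {b} / {h,y}
  B3: {b,y} / ∅
  B4: {b,r} / ∅
  B5: {u,y} / {h,y}
  B6: {p} / ∅

Liveness:
  B0 li=∅ lo={h,p,y}
  B1 li={h,p} lo={h}
  B2 li={h,y} lo={h,y}
  B3 li={h} lo={h,y}
  B4 li=∅ lo=∅
  B5 li={h,y} lo=∅
  B6 li=∅ lo=∅

Interference:
  b: {h,r,y}
  h: {b,p,r,y}
  p: {h,r,y}
  r: {b,h,p}
  u: ∅
  y: {b,h,p}

N(r) = ["b", "h", "p"]

Answer: ["b", "h", "p"]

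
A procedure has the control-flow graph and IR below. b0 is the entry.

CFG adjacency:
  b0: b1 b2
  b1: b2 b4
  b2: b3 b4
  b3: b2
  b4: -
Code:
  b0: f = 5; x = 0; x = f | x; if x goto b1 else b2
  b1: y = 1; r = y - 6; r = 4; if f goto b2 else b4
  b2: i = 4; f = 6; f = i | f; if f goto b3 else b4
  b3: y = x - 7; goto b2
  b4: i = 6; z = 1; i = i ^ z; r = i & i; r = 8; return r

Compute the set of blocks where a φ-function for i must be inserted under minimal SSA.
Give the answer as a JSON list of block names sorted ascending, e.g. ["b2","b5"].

idom tree: b1←b0 b2←b0 b3←b2 b4←b0
Dom∩ at merges:
  b2: preds {b0,b1,b3}: {b0} ∩ {b0,b1} ∩ {b0,b2,b3} = {b0}; idom=b0
  b4: preds {b1,b2}: {b0,b1} ∩ {b0,b2} = {b0}; idom=b0

DF derivation:
  join b2 pred b0: · stop@b0
  join b2 pred b1: b1 stop@b0
  join b2 pred b3: b3→b2 stop@b0
  join b4 pred b1: b1 stop@b0
  join b4 pred b2: b2 stop@b0
  DF(b0)=∅
  DF(b1)={b2,b4}
  DF(b2)={b2,b4}
  DF(b3)={b2}
  DF(b4)=∅

φ for i: defs {b2,b4}
  DF⁺ = {b2,b4}

Answer: ["b2", "b4"]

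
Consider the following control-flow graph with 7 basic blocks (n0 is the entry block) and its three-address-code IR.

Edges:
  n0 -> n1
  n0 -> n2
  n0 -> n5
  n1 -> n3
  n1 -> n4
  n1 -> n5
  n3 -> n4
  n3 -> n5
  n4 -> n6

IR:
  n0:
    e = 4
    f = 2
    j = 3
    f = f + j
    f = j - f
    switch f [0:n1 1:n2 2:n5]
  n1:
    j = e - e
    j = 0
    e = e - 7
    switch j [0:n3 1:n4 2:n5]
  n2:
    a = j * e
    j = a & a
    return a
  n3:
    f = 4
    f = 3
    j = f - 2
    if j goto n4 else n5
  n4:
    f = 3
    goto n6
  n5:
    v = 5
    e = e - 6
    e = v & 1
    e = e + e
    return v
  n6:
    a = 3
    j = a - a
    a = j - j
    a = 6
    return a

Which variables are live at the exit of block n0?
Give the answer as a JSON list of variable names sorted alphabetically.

Block summaries:
  n0 def {e,f,j} use ∅
  n1 def {e,j} use {e}
  n2 def {a,j} use {e,j}
  n3 def {f,j} use ∅
  n4 def {f} use ∅
  n5 def {e,v} use {e}
  n6 def {a,j} use ∅

Backward fixpoint:
  n0 li=∅ lo={e,j}
  n1 li={e} lo={e}
  n2 li={e,j} lo=∅
  n3 li={e} lo={e}
  n4 li=∅ lo=∅
  n5 li={e} lo=∅
  n6 li=∅ lo=∅

live-out(n0) = ["e", "j"]

Answer: ["e", "j"]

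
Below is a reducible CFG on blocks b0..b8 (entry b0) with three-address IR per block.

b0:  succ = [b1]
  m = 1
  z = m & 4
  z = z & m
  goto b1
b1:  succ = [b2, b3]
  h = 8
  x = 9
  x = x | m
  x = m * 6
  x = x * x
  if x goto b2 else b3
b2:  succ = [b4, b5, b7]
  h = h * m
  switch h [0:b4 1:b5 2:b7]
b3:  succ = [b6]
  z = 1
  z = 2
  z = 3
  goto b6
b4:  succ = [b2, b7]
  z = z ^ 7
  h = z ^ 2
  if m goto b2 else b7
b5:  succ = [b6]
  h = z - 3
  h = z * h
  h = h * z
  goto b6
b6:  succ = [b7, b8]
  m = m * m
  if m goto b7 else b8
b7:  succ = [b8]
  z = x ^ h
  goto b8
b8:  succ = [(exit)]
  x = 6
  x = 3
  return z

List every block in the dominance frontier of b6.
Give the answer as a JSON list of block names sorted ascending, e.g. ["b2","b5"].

Answer: ["b7", "b8"]

Working:
idom tree: b1←b0 b2←b1 b3←b1 b4←b2 b5←b2 b6←b1 b7←b1 b8←b1
Dom∩ at merges:
  b2: preds {b1,b4}: {b0,b1} ∩ {b0,b1,b2,b4} = {b0,b1}; idom=b1
  b6: preds {b3,b5}: {b0,b1,b3} ∩ {b0,b1,b2,b5} = {b0,b1}; idom=b1
  b7: preds {b2,b4,b6}: {b0,b1,b2} ∩ {b0,b1,b2,b4} ∩ {b0,b1,b6} = {b0,b1}; idom=b1
  b8: preds {b6,b7}: {b0,b1,b6} ∩ {b0,b1,b7} = {b0,b1}; idom=b1

Frontier:
  join b2 pred b1: · stop@b1
  join b2 pred b4: b4→b2 stop@b1
  join b6 pred b3: b3 stop@b1
  join b6 pred b5: b5→b2 stop@b1
  join b7 pred b2: b2 stop@b1
  join b7 pred b4: b4→b2 stop@b1
  join b7 pred b6: b6 stop@b1
  join b8 pred b6: b6 stop@b1
  join b8 pred b7: b7 stop@b1
  b0: DF=∅
  b1: DF=∅
  b2: DF={b2,b6,b7}
  b3: DF={b6}
  b4: DF={b2,b7}
  b5: DF={b6}
  b6: DF={b7,b8}
  b7: DF={b8}
  b8: DF=∅

DF(b6) = ["b7", "b8"]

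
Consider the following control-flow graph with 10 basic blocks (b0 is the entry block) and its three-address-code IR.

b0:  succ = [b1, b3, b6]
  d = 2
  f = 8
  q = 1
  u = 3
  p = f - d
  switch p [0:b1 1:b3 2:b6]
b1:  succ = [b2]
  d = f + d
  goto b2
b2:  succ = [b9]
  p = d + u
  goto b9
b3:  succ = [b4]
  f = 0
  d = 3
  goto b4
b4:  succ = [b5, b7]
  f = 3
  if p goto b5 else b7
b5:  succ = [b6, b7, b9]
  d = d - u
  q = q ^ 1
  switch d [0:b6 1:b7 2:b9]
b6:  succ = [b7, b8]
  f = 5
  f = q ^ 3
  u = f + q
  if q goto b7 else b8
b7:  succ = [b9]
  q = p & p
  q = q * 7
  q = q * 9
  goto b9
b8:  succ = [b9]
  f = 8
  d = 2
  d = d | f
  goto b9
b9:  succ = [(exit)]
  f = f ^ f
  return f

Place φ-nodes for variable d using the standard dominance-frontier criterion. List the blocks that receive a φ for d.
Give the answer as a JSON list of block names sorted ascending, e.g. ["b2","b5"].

Answer: ["b6", "b7", "b9"]

Working:
idom tree: b1←b0 b2←b1 b3←b0 b4←b3 b5←b4 b6←b0 b7←b0 b8←b6 b9←b0
Join-block Dom:
  b6: preds {b0,b5}: {b0} ∩ {b0,b3,b4,b5} = {b0}; idom=b0
  b7: preds {b4,b5,b6}: {b0,b3,b4} ∩ {b0,b3,b4,b5} ∩ {b0,b6} = {b0}; idom=b0
  b9: preds {b2,b5,b7,b8}: {b0,b1,b2} ∩ {b0,b3,b4,b5} ∩ {b0,b7} ∩ {b0,b6,b8} = {b0}; idom=b0

DF walk-up:
  b6←b0: walk · to b0
  b6←b5: walk b5→b4→b3 to b0
  b7←b4: walk b4→b3 to b0
  b7←b5: walk b5→b4→b3 to b0
  b7←b6: walk b6 to b0
  b9←b2: walk b2→b1 to b0
  b9←b5: walk b5→b4→b3 to b0
  b9←b7: walk b7 to b0
  b9←b8: walk b8→b6 to b0
  b0: DF=∅
  b1: DF={b9}
  b2: DF={b9}
  b3: DF={b6,b7,b9}
  b4: DF={b6,b7,b9}
  b5: DF={b6,b7,b9}
  b6: DF={b7,b9}
  b7: DF={b9}
  b8: DF={b9}
  b9: DF=∅

φ for d: defs {b0,b1,b3,b5,b8}
  DF⁺ = {b6,b7,b9}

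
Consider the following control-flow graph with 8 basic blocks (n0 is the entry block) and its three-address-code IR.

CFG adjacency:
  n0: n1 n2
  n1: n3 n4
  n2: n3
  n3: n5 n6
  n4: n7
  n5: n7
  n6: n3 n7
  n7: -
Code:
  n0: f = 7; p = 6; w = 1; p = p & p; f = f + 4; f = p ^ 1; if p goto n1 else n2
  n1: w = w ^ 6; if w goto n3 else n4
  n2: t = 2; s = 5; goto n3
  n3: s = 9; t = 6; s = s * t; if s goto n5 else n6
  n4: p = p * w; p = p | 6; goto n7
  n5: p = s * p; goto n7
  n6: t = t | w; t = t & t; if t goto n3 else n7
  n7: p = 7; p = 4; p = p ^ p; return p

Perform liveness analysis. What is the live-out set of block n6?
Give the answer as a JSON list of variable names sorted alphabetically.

Answer: ["p", "w"]

Working:
Block summaries:
  n0: {f,p,w} / ∅
  n1: {w} / {w}
  n2: {s,t} / ∅
  n3: {s,t} / ∅
  n4: {p} / {p,w}
  n5: {p} / {p,s}
  n6: {t} / {t,w}
  n7: {p} / ∅

Live sets:
  n0: in=∅ out={p,w}
  n1: in={p,w} out={p,w}
  n2: in={p,w} out={p,w}
  n3: in={p,w} out={p,s,t,w}
  n4: in={p,w} out=∅
  n5: in={p,s} out=∅
  n6: in={p,t,w} out={p,w}
  n7: in=∅ out=∅

live-out(n6) = ["p", "w"]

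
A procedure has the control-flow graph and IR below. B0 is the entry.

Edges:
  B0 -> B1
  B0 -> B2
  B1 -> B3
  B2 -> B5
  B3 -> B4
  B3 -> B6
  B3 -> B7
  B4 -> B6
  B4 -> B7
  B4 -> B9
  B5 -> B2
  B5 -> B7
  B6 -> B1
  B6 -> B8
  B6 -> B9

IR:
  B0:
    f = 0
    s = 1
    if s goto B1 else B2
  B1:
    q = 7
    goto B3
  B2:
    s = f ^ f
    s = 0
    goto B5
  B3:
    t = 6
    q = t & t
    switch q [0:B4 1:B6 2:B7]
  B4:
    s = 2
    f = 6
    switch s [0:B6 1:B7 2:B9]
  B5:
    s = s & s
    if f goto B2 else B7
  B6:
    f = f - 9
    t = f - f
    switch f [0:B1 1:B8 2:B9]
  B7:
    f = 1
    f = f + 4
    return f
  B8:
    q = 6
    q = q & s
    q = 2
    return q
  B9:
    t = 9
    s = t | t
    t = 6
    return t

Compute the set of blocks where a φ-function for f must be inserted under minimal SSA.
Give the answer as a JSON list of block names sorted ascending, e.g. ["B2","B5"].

Answer: ["B1", "B6", "B7", "B9"]

Analysis:
idom tree: B1←B0 B2←B0 B3←B1 B4←B3 B5←B2 B6←B3 B7←B0 B8←B6 B9←B3
Dom∩ at merges:
  B1: preds {B0,B6}: {B0} ∩ {B0,B1,B3,B6} = {B0}; idom=B0
  B2: preds {B0,B5}: {B0} ∩ {B0,B2,B5} = {B0}; idom=B0
  B6: preds {B3,B4}: {B0,B1,B3} ∩ {B0,B1,B3,B4} = {B0,B1,B3}; idom=B3
  B7: preds {B3,B4,B5}: {B0,B1,B3} ∩ {B0,B1,B3,B4} ∩ {B0,B2,B5} = {B0}; idom=B0
  B9: preds {B4,B6}: {B0,B1,B3,B4} ∩ {B0,B1,B3,B6} = {B0,B1,B3}; idom=B3

DF derivation:
  B1←B0: walk · to B0
  B1←B6: walk B6→B3→B1 to B0
  B2←B0: walk · to B0
  B2←B5: walk B5→B2 to B0
  B6←B3: walk · to B3
  B6←B4: walk B4 to B3
  B7←B3: walk B3→B1 to B0
  B7←B4: walk B4→B3→B1 to B0
  B7←B5: walk B5→B2 to B0
  B9←B4: walk B4 to B3
  B9←B6: walk B6 to B3
  B0 → ∅
  B1 → {B1,B7}
  B2 → {B2,B7}
  B3 → {B1,B7}
  B4 → {B6,B7,B9}
  B5 → {B2,B7}
  B6 → {B1,B9}
  B7 → ∅
  B8 → ∅
  B9 → ∅

φ for f: defs {B0,B4,B6,B7}
  DF⁺ = {B1,B6,B7,B9}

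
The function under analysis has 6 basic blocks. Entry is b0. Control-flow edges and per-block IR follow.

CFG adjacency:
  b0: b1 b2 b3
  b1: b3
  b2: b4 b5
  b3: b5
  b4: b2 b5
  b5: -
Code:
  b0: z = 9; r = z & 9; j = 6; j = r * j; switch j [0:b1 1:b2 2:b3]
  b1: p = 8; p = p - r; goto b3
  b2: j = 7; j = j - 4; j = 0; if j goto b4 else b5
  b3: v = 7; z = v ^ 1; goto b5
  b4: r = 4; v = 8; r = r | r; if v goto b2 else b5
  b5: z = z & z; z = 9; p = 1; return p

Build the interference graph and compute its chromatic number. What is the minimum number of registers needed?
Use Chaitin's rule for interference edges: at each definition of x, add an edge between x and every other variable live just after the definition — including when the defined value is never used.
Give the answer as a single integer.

Per-block:
  b0 def {j,r,z} use ∅
  b1 def {p} use {r}
  b2 def {j} use ∅
  b3 def {v,z} use ∅
  b4 def {r,v} use ∅
  b5 def {p,z} use {z}

Liveness:
  b0: in=∅ out={r,z}
  b1: in={r} out=∅
  b2: in={z} out={z}
  b3: in=∅ out={z}
  b4: in={z} out={z}
  b5: in={z} out=∅

Interfere edges:
  j↔{r,z}
  p↔{r}
  r↔{j,p,v,z}
  v↔{r,z}
  z↔{j,r,v}

Chromatic number:
  {j,r,z} pairwise interfere (3-clique) ⇒ χ ≥ 3
  assign j→R2 p→R1 r→R0 v→R2 z→R1 — no edge inside a register ⇒ χ ≤ 3
  χ = 3

Answer: 3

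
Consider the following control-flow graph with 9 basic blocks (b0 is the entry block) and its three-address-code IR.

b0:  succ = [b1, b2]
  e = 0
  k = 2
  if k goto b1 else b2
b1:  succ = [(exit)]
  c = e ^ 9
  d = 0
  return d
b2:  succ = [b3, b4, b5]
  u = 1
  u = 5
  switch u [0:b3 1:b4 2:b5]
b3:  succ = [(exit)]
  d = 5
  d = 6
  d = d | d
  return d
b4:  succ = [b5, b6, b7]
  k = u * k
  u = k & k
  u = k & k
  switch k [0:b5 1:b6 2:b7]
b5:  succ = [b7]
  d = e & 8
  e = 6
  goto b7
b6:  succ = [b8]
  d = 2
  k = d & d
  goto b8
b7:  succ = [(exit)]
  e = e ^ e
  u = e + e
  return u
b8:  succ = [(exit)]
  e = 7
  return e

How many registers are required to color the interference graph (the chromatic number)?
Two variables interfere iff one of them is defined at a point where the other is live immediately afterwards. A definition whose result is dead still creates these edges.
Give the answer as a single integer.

Per-block:
  b0: {e,k} / ∅
  b1: {c,d} / {e}
  b2: {u} / ∅
  b3: {d} / ∅
  b4: {k,u} / {k,u}
  b5: {d,e} / {e}
  b6: {d,k} / ∅
  b7: {e,u} / {e}
  b8: {e} / ∅

Live sets:
  live b0: ∅→{e,k}
  live b1: {e}→∅
  live b2: {e,k}→{e,k,u}
  live b3: ∅→∅
  live b4: {e,k,u}→{e}
  live b5: {e}→{e}
  live b6: ∅→∅
  live b7: {e}→∅
  live b8: ∅→∅

Conflict graph:
  c: ∅
  d: ∅
  e: {k,u}
  k: {e,u}
  u: {e,k}

Chromatic number:
  {e,k,u} pairwise interfere (3-clique) ⇒ χ ≥ 3
  3-colouring: R0={c,d,e}  R1={k}  R2={u}
  χ = 3

Answer: 3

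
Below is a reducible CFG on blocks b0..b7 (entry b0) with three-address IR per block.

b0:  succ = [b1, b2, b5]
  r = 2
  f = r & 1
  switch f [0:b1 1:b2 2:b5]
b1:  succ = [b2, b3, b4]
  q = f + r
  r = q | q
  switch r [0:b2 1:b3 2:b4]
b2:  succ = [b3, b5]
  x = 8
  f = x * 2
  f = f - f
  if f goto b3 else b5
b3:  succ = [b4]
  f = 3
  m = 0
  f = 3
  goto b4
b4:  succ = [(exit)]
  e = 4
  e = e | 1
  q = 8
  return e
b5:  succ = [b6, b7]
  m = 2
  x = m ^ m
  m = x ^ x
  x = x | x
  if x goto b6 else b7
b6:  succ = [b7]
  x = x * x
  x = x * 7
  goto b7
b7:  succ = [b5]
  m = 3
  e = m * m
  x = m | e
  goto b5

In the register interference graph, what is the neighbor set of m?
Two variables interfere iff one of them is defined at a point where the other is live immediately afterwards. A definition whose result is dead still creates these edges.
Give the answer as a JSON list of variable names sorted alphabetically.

Block summaries:
  b0: {f,r} / ∅
  b1: {q,r} / {f,r}
  b2: {f,x} / ∅
  b3: {f,m} / ∅
  b4: {e,q} / ∅
  b5: {m,x} / ∅
  b6: {x} / {x}
  b7: {e,m,x} / ∅

Liveness:
  b0 li=∅ lo={f,r}
  b1 li={f,r} lo=∅
  b2 li=∅ lo=∅
  b3 li=∅ lo=∅
  b4 li=∅ lo=∅
  b5 li=∅ lo={x}
  b6 li={x} lo=∅
  b7 li=∅ lo=∅

Interference:
  e↔{m,q}
  f↔{r}
  m↔{e,x}
  q↔{e}
  r↔{f}
  x↔{m}

N(m) = ["e", "x"]

Answer: ["e", "x"]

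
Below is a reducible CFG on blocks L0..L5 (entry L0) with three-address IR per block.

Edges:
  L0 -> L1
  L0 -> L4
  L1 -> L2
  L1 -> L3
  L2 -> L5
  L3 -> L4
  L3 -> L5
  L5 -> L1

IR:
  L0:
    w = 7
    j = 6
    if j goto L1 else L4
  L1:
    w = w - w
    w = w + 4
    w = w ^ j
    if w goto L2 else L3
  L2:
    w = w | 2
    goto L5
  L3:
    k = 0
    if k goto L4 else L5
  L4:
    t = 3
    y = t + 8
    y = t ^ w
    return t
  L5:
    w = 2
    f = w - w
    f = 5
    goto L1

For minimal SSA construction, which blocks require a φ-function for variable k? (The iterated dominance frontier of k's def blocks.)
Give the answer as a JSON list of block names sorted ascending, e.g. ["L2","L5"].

Answer: ["L1", "L4", "L5"]

Analysis:
idom tree: L1←L0 L2←L1 L3←L1 L4←L0 L5←L1
Dom∩ at merges:
  L1: preds {L0,L5}: {L0} ∩ {L0,L1,L5} = {L0}; idom=L0
  L4: preds {L0,L3}: {L0} ∩ {L0,L1,L3} = {L0}; idom=L0
  L5: preds {L2,L3}: {L0,L1,L2} ∩ {L0,L1,L3} = {L0,L1}; idom=L1

DF derivation:
  L1←L0: walk · to L0
  L1←L5: walk L5→L1 to L0
  L4←L0: walk · to L0
  L4←L3: walk L3→L1 to L0
  L5←L2: walk L2 to L1
  L5←L3: walk L3 to L1
  DF(L0)=∅
  DF(L1)={L1,L4}
  DF(L2)={L5}
  DF(L3)={L4,L5}
  DF(L4)=∅
  DF(L5)={L1}

φ for k: defs {L3}
  DF⁺ = {L1,L4,L5}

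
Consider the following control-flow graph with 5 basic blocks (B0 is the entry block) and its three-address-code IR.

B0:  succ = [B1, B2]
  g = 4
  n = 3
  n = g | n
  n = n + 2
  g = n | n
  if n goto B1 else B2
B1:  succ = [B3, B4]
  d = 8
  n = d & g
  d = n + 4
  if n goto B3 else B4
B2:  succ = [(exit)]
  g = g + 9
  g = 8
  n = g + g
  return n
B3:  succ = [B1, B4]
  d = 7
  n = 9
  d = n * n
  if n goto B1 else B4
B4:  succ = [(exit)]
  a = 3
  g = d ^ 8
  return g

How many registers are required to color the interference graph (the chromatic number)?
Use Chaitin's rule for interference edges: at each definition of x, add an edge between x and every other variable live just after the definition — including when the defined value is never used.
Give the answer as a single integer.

def/use:
  B0: {g,n} / ∅
  B1: {d,n} / {g}
  B2: {g,n} / {g}
  B3: {d,n} / ∅
  B4: {a,g} / {d}

Backward fixpoint:
  live B0: ∅→{g}
  live B1: {g}→{d,g}
  live B2: {g}→∅
  live B3: {g}→{d,g}
  live B4: {d}→∅

Interfere edges:
  a↔{d}
  d↔{a,g,n}
  g↔{d,n}
  n↔{d,g}

Colouring:
  clique {d,g,n} ⇒ need ≥ 3
  3-colouring: c0={d}  c1={a,g}  c2={n}
  χ = 3

Answer: 3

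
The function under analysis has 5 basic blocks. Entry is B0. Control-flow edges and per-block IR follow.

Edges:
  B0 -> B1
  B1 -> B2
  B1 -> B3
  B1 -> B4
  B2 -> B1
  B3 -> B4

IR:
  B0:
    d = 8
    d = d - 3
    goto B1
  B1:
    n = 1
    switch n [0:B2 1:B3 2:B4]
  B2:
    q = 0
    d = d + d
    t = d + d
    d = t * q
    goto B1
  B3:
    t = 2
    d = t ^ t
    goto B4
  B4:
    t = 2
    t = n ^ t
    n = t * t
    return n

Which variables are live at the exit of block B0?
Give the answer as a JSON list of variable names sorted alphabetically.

Per-block:
  B0: def={d} ue=∅
  B1: def={n} ue=∅
  B2: def={d,q,t} ue={d}
  B3: def={d,t} ue=∅
  B4: def={n,t} ue={n}

Live sets:
  B0: in=∅ out={d}
  B1: in={d} out={d,n}
  B2: in={d} out={d}
  B3: in={n} out={n}
  B4: in={n} out=∅

live-out(B0) = ["d"]

Answer: ["d"]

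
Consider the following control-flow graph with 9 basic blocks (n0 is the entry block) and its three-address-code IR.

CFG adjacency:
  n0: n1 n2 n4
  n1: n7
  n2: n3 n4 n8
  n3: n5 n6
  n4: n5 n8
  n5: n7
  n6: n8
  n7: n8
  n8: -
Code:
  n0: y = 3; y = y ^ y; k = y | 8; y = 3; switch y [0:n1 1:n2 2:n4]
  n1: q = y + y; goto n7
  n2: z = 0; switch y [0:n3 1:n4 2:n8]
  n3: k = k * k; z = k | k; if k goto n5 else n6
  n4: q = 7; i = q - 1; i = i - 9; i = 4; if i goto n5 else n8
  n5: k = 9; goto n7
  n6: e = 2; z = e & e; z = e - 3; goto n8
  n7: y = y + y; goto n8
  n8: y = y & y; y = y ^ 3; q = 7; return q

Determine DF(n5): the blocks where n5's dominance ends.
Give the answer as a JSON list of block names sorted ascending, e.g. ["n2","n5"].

Answer: ["n7"]

Derivation:
idom tree: n1←n0 n2←n0 n3←n2 n4←n0 n5←n0 n6←n3 n7←n0 n8←n0
Dom∩ at merges:
  n4: preds {n0,n2}: {n0} ∩ {n0,n2} = {n0}; idom=n0
  n5: preds {n3,n4}: {n0,n2,n3} ∩ {n0,n4} = {n0}; idom=n0
  n7: preds {n1,n5}: {n0,n1} ∩ {n0,n5} = {n0}; idom=n0
  n8: preds {n2,n4,n6,n7}: {n0,n2} ∩ {n0,n4} ∩ {n0,n2,n3,n6} ∩ {n0,n7} = {n0}; idom=n0

Frontier:
  n4←n0: walk · to n0
  n4←n2: walk n2 to n0
  n5←n3: walk n3→n2 to n0
  n5←n4: walk n4 to n0
  n7←n1: walk n1 to n0
  n7←n5: walk n5 to n0
  n8←n2: walk n2 to n0
  n8←n4: walk n4 to n0
  n8←n6: walk n6→n3→n2 to n0
  n8←n7: walk n7 to n0
  n0: DF=∅
  n1: DF={n7}
  n2: DF={n4,n5,n8}
  n3: DF={n5,n8}
  n4: DF={n5,n8}
  n5: DF={n7}
  n6: DF={n8}
  n7: DF={n8}
  n8: DF=∅

DF(n5) = ["n7"]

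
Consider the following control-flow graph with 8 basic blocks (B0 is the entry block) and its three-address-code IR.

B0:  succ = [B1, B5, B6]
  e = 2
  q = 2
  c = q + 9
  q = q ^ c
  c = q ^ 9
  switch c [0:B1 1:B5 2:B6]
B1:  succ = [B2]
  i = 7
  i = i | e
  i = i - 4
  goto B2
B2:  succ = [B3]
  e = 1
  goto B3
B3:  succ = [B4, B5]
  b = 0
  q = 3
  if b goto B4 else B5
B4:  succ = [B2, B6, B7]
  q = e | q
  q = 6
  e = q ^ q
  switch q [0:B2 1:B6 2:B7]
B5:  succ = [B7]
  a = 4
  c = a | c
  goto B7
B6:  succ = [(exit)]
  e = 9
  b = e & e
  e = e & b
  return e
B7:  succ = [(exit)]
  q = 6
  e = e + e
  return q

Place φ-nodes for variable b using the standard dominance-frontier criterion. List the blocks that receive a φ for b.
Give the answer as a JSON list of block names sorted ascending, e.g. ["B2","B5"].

idom tree: B1←B0 B2←B1 B3←B2 B4←B3 B5←B0 B6←B0 B7←B0
Dom∩ at merges:
  B2: preds {B1,B4}: {B0,B1} ∩ {B0,B1,B2,B3,B4} = {B0,B1}; idom=B1
  B5: preds {B0,B3}: {B0} ∩ {B0,B1,B2,B3} = {B0}; idom=B0
  B6: preds {B0,B4}: {B0} ∩ {B0,B1,B2,B3,B4} = {B0}; idom=B0
  B7: preds {B4,B5}: {B0,B1,B2,B3,B4} ∩ {B0,B5} = {B0}; idom=B0

Frontier:
  B2←B1: walk · to B1
  B2←B4: walk B4→B3→B2 to B1
  B5←B0: walk · to B0
  B5←B3: walk B3→B2→B1 to B0
  B6←B0: walk · to B0
  B6←B4: walk B4→B3→B2→B1 to B0
  B7←B4: walk B4→B3→B2→B1 to B0
  B7←B5: walk B5 to B0
  DF(B0)=∅
  DF(B1)={B5,B6,B7}
  DF(B2)={B2,B5,B6,B7}
  DF(B3)={B2,B5,B6,B7}
  DF(B4)={B2,B6,B7}
  DF(B5)={B7}
  DF(B6)=∅
  DF(B7)=∅

φ for b: defs {B3,B6}
  DF⁺ = {B2,B5,B6,B7}

Answer: ["B2", "B5", "B6", "B7"]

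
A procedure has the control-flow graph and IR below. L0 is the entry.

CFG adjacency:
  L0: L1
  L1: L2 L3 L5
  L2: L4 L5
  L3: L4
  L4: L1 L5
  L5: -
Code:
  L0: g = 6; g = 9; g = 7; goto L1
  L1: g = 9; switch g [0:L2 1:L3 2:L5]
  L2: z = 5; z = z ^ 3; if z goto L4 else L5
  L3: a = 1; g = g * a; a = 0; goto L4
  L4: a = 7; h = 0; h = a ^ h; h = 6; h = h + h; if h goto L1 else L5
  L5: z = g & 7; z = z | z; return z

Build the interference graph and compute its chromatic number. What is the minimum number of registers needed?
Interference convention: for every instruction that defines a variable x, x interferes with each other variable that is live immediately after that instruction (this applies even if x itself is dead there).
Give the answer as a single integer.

def/use:
  L0: def={g} ue=∅
  L1: def={g} ue=∅
  L2: def={z} ue=∅
  L3: def={a,g} ue={g}
  L4: def={a,h} ue=∅
  L5: def={z} ue={g}

Live sets:
  live L0: ∅→∅
  live L1: ∅→{g}
  live L2: {g}→{g}
  live L3: {g}→{g}
  live L4: {g}→{g}
  live L5: {g}→∅

Interference:
  a — {g,h}
  g — {a,h,z}
  h — {a,g}
  z — {g}

Chromatic number:
  {a,g,h} pairwise interfere (3-clique) ⇒ χ ≥ 3
  3-colouring: c0={g}  c1={a,z}  c2={h}
  χ = 3

Answer: 3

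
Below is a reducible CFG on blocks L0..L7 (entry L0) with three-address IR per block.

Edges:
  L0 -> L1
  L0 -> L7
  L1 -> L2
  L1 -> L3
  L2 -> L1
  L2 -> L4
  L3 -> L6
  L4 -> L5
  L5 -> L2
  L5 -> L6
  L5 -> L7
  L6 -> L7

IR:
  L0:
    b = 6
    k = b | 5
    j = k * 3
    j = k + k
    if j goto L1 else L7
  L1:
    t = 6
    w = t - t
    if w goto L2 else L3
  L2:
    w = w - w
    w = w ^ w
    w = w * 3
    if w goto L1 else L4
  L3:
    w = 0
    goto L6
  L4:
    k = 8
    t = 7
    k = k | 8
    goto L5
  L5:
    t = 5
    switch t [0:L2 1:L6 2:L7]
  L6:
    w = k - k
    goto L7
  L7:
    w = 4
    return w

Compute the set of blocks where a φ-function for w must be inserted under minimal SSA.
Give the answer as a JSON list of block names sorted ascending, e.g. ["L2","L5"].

idom tree: L1←L0 L2←L1 L3←L1 L4←L2 L5←L4 L6←L1 L7←L0
Join-block Dom:
  L1: preds {L0,L2}: {L0} ∩ {L0,L1,L2} = {L0}; idom=L0
  L2: preds {L1,L5}: {L0,L1} ∩ {L0,L1,L2,L4,L5} = {L0,L1}; idom=L1
  L6: preds {L3,L5}: {L0,L1,L3} ∩ {L0,L1,L2,L4,L5} = {L0,L1}; idom=L1
  L7: preds {L0,L5,L6}: {L0} ∩ {L0,L1,L2,L4,L5} ∩ {L0,L1,L6} = {L0}; idom=L0

Frontier:
  L1←L0: walk · to L0
  L1←L2: walk L2→L1 to L0
  L2←L1: walk · to L1
  L2←L5: walk L5→L4→L2 to L1
  L6←L3: walk L3 to L1
  L6←L5: walk L5→L4→L2 to L1
  L7←L0: walk · to L0
  L7←L5: walk L5→L4→L2→L1 to L0
  L7←L6: walk L6→L1 to L0
  L0 → ∅
  L1 → {L1,L7}
  L2 → {L1,L2,L6,L7}
  L3 → {L6}
  L4 → {L2,L6,L7}
  L5 → {L2,L6,L7}
  L6 → {L7}
  L7 → ∅

φ for w: defs {L1,L2,L3,L6,L7}
  DF⁺ = {L1,L2,L6,L7}

Answer: ["L1", "L2", "L6", "L7"]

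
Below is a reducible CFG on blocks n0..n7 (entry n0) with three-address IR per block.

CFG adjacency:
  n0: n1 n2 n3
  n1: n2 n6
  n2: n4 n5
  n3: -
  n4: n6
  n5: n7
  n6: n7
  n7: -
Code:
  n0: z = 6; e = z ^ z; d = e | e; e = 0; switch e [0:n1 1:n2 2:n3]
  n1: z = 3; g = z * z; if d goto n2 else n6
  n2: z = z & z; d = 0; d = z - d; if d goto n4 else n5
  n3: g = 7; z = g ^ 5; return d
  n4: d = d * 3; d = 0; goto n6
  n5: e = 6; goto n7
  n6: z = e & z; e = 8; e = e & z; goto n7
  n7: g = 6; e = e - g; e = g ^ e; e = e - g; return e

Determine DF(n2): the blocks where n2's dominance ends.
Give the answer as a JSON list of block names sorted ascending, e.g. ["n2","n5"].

Answer: ["n6", "n7"]

Working:
idom tree: n1←n0 n2←n0 n3←n0 n4←n2 n5←n2 n6←n0 n7←n0
Dom∩ at merges:
  n2: preds {n0,n1}: {n0} ∩ {n0,n1} = {n0}; idom=n0
  n6: preds {n1,n4}: {n0,n1} ∩ {n0,n2,n4} = {n0}; idom=n0
  n7: preds {n5,n6}: {n0,n2,n5} ∩ {n0,n6} = {n0}; idom=n0

Frontier:
  n2←n0: walk · to n0
  n2←n1: walk n1 to n0
  n6←n1: walk n1 to n0
  n6←n4: walk n4→n2 to n0
  n7←n5: walk n5→n2 to n0
  n7←n6: walk n6 to n0
  n0 → ∅
  n1 → {n2,n6}
  n2 → {n6,n7}
  n3 → ∅
  n4 → {n6}
  n5 → {n7}
  n6 → {n7}
  n7 → ∅

DF(n2) = ["n6", "n7"]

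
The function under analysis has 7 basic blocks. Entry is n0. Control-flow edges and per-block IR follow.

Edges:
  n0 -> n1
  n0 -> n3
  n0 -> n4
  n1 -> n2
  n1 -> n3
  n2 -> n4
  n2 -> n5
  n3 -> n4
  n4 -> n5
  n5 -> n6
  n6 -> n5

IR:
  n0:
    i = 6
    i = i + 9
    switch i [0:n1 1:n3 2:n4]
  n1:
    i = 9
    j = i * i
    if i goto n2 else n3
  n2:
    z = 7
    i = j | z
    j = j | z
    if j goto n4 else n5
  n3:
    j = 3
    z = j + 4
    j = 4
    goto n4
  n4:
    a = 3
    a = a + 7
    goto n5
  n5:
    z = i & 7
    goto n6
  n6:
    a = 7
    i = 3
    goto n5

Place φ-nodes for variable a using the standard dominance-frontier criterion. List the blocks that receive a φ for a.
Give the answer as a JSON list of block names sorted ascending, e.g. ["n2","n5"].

Answer: ["n5"]

Working:
idom tree: n1←n0 n2←n1 n3←n0 n4←n0 n5←n0 n6←n5
Dom at joins:
  n3: preds {n0,n1}: {n0} ∩ {n0,n1} = {n0}; idom=n0
  n4: preds {n0,n2,n3}: {n0} ∩ {n0,n1,n2} ∩ {n0,n3} = {n0}; idom=n0
  n5: preds {n2,n4,n6}: {n0,n1,n2} ∩ {n0,n4} ∩ {n0,n5,n6} = {n0}; idom=n0

DF walk-up:
  n3←n0: walk · to n0
  n3←n1: walk n1 to n0
  n4←n0: walk · to n0
  n4←n2: walk n2→n1 to n0
  n4←n3: walk n3 to n0
  n5←n2: walk n2→n1 to n0
  n5←n4: walk n4 to n0
  n5←n6: walk n6→n5 to n0
  n0 → ∅
  n1 → {n3,n4,n5}
  n2 → {n4,n5}
  n3 → {n4}
  n4 → {n5}
  n5 → {n5}
  n6 → {n5}

φ for a: defs {n4,n6}
  DF⁺ = {n5}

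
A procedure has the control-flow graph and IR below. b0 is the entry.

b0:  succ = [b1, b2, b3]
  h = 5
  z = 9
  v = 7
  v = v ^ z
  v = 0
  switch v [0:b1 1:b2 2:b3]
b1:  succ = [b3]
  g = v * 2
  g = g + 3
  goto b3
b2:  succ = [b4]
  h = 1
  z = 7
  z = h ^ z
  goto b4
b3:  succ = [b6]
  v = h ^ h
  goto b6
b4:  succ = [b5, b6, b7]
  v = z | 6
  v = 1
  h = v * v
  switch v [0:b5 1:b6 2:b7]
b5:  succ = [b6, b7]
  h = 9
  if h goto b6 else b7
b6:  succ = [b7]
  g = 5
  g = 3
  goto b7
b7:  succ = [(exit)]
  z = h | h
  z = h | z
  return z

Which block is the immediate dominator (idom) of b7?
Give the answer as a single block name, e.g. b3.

idom tree: b1←b0 b2←b0 b3←b0 b4←b2 b5←b4 b6←b0 b7←b0
Join-block Dom:
  b3: preds {b0,b1}: {b0} ∩ {b0,b1} = {b0}; idom=b0
  b6: preds {b3,b4,b5}: {b0,b3} ∩ {b0,b2,b4} ∩ {b0,b2,b4,b5} = {b0}; idom=b0
  b7: preds {b4,b5,b6}: {b0,b2,b4} ∩ {b0,b2,b4,b5} ∩ {b0,b6} = {b0}; idom=b0

idom(b7) = b0

Answer: b0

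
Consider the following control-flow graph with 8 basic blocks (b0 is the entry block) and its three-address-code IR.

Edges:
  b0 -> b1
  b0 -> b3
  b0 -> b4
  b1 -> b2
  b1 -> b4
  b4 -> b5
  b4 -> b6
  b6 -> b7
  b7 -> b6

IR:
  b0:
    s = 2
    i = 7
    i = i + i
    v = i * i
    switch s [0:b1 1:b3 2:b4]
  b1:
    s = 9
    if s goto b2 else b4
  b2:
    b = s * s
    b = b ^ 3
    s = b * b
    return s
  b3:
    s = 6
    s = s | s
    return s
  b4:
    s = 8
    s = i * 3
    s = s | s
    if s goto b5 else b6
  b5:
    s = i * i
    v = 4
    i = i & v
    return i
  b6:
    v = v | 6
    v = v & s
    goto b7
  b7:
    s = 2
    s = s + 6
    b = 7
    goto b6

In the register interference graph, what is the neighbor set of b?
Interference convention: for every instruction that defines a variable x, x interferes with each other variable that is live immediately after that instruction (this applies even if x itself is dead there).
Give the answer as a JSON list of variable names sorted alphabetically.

Answer: ["s", "v"]

Derivation:
Per-block:
  b0: def={i,s,v} ue=∅
  b1: def={s} ue=∅
  b2: def={b,s} ue={s}
  b3: def={s} ue=∅
  b4: def={s} ue={i}
  b5: def={i,s,v} ue={i}
  b6: def={v} ue={s,v}
  b7: def={b,s} ue=∅

Live sets:
  b0 li=∅ lo={i,v}
  b1 li={i,v} lo={i,s,v}
  b2 li={s} lo=∅
  b3 li=∅ lo=∅
  b4 li={i,v} lo={i,s,v}
  b5 li={i} lo=∅
  b6 li={s,v} lo={v}
  b7 li={v} lo={s,v}

Conflict graph:
  b: {s,v}
  i: {s,v}
  s: {b,i,v}
  v: {b,i,s}

N(b) = ["s", "v"]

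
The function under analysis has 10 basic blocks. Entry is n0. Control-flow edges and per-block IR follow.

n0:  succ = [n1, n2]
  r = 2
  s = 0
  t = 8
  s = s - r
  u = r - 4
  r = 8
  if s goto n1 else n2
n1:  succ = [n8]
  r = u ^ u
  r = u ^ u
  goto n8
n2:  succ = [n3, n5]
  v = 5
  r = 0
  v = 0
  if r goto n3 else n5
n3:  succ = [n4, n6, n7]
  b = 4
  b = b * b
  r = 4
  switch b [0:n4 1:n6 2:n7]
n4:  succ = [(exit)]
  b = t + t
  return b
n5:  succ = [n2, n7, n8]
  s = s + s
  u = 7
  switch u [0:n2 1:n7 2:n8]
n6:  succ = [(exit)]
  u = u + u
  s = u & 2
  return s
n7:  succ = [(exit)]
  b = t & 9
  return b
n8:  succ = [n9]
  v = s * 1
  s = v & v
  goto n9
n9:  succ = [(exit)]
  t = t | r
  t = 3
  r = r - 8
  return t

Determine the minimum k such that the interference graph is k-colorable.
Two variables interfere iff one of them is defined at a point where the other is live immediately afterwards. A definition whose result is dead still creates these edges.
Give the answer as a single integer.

Per-block:
  n0: {r,s,t,u} / ∅
  n1: {r} / {u}
  n2: {r,v} / ∅
  n3: {b,r} / ∅
  n4: {b} / {t}
  n5: {s,u} / {s}
  n6: {s,u} / {u}
  n7: {b} / {t}
  n8: {s,v} / {s}
  n9: {r,t} / {r,t}

Live sets:
  live n0: ∅→{s,t,u}
  live n1: {s,t,u}→{r,s,t}
  live n2: {s,t,u}→{r,s,t,u}
  live n3: {t,u}→{t,u}
  live n4: {t}→∅
  live n5: {r,s,t}→{r,s,t,u}
  live n6: {u}→∅
  live n7: {t}→∅
  live n8: {r,s,t}→{r,t}
  live n9: {r,t}→∅

Interference:
  b — {r,t,u}
  r — {b,s,t,u,v}
  s — {r,t,u,v}
  t — {b,r,s,u,v}
  u — {b,r,s,t,v}
  v — {r,s,t,u}

Chromatic number:
  {r,s,t,u,v} pairwise interfere (5-clique) ⇒ χ ≥ 5
  5-colouring: r0={r}  r1={t}  r2={u}  r3={b,s}  r4={v}
  χ = 5

Answer: 5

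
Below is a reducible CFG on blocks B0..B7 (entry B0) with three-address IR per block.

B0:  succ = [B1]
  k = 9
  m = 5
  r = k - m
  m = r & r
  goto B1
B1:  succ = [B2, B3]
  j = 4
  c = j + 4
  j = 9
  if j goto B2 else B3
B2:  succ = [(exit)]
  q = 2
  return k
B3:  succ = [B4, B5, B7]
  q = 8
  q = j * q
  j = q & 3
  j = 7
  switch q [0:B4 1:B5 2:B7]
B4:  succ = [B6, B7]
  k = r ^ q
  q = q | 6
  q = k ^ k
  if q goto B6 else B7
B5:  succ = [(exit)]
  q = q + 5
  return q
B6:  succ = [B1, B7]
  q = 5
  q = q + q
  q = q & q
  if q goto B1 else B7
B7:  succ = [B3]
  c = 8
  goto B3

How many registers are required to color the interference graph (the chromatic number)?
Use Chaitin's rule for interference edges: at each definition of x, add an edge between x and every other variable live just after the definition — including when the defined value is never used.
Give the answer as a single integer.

Answer: 4

Derivation:
Per-block:
  B0: def={k,m,r} ue=∅
  B1: def={c,j} ue=∅
  B2: def={q} ue={k}
  B3: def={j,q} ue={j}
  B4: def={k,q} ue={q,r}
  B5: def={q} ue={q}
  B6: def={q} ue=∅
  B7: def={c} ue=∅

Backward fixpoint:
  live B0: ∅→{k,r}
  live B1: {k,r}→{j,k,r}
  live B2: {k}→∅
  live B3: {j,r}→{j,q,r}
  live B4: {j,q,r}→{j,k,r}
  live B5: {q}→∅
  live B6: {j,k,r}→{j,k,r}
  live B7: {j,r}→{j,r}

Interference:
  c: {j,k,r}
  j: {c,k,q,r}
  k: {c,j,m,q,r}
  m: {k,r}
  q: {j,k,r}
  r: {c,j,k,m,q}

Colouring:
  {c,j,k,r} pairwise interfere (4-clique) ⇒ χ ≥ 4
  4-colouring: c0={k}  c1={r}  c2={j,m}  c3={c,q}
  χ = 4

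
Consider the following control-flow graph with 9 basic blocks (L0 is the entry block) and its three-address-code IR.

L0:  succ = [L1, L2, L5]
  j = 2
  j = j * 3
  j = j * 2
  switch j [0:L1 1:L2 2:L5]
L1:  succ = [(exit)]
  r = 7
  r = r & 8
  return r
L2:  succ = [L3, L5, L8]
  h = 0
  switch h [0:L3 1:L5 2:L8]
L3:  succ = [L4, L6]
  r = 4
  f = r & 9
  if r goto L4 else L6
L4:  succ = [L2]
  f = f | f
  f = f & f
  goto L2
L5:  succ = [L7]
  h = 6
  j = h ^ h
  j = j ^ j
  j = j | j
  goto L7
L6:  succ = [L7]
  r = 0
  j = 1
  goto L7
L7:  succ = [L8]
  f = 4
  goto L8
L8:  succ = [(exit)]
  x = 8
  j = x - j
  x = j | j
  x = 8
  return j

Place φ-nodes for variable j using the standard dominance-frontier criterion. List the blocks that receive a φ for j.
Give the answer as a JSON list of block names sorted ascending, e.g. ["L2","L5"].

idom tree: L1←L0 L2←L0 L3←L2 L4←L3 L5←L0 L6←L3 L7←L0 L8←L0
Dom∩ at merges:
  L2: preds {L0,L4}: {L0} ∩ {L0,L2,L3,L4} = {L0}; idom=L0
  L5: preds {L0,L2}: {L0} ∩ {L0,L2} = {L0}; idom=L0
  L7: preds {L5,L6}: {L0,L5} ∩ {L0,L2,L3,L6} = {L0}; idom=L0
  L8: preds {L2,L7}: {L0,L2} ∩ {L0,L7} = {L0}; idom=L0

DF walk-up:
  L2←L0: walk · to L0
  L2←L4: walk L4→L3→L2 to L0
  L5←L0: walk · to L0
  L5←L2: walk L2 to L0
  L7←L5: walk L5 to L0
  L7←L6: walk L6→L3→L2 to L0
  L8←L2: walk L2 to L0
  L8←L7: walk L7 to L0
  L0: DF=∅
  L1: DF=∅
  L2: DF={L2,L5,L7,L8}
  L3: DF={L2,L7}
  L4: DF={L2}
  L5: DF={L7}
  L6: DF={L7}
  L7: DF={L8}
  L8: DF=∅

φ for j: defs {L0,L5,L6,L8}
  DF⁺ = {L7,L8}

Answer: ["L7", "L8"]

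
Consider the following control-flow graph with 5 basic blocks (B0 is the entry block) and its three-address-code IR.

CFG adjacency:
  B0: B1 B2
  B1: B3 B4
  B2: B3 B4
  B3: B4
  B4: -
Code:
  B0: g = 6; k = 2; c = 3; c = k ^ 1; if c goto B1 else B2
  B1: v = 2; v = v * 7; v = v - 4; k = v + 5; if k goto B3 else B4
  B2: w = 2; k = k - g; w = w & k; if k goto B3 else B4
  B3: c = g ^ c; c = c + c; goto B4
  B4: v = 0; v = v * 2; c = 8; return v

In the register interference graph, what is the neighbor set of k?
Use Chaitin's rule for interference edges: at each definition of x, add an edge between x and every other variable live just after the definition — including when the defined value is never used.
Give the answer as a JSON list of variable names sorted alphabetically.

Answer: ["c", "g", "w"]

Analysis:
Block summaries:
  B0 def {c,g,k} use ∅
  B1 def {k,v} use ∅
  B2 def {k,w} use {g,k}
  B3 def {c} use {c,g}
  B4 def {c,v} use ∅

Live sets:
  B0 li=∅ lo={c,g,k}
  B1 li={c,g} lo={c,g}
  B2 li={c,g,k} lo={c,g}
  B3 li={c,g} lo=∅
  B4 li=∅ lo=∅

Interfere edges:
  c — {g,k,v,w}
  g — {c,k,v,w}
  k — {c,g,w}
  v — {c,g}
  w — {c,g,k}

N(k) = ["c", "g", "w"]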